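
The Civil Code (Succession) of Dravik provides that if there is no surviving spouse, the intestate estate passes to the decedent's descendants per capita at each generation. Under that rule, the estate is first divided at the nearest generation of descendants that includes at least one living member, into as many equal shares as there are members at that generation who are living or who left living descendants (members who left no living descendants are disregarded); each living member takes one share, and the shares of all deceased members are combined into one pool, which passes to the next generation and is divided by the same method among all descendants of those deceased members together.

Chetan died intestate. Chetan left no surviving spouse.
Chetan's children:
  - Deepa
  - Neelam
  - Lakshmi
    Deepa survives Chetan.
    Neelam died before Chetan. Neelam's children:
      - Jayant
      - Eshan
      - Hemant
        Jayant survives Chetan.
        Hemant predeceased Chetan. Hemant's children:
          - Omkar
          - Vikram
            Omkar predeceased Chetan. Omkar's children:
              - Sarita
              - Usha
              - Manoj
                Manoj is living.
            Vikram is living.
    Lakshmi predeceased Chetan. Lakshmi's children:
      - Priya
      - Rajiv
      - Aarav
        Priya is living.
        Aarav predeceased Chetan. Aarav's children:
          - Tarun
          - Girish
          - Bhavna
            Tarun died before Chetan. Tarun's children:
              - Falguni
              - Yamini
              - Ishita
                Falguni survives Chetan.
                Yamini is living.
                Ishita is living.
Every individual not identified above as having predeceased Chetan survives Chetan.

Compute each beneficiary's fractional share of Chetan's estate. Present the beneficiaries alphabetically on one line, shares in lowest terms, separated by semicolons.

Bhavna 2/45; Deepa 1/3; Eshan 1/9; Falguni 2/135; Girish 2/45; Ishita 2/135; Jayant 1/9; Manoj 2/135; Priya 1/9; Rajiv 1/9; Sarita 2/135; Usha 2/135; Vikram 2/45; Yamini 2/135

There is no surviving spouse, so the entire estate passes to Chetan's descendants per capita at each generation.
At generation 1 (Deepa, Neelam, Lakshmi) there are 3 shares of (1)/3 = 1/3 each.
Living: Deepa — each takes 1/3.
Deceased: Neelam and Lakshmi. Their combined 2/3 is pooled and carried to generation 2.
At generation 2 (Jayant, Eshan, Hemant, Priya, Rajiv, Aarav) there are 6 shares of (2/3)/6 = 1/9 each.
Living: Jayant, Eshan, Priya, and Rajiv — each takes 1/9.
Deceased: Hemant and Aarav. Their combined 2/9 is pooled and carried to generation 3.
At generation 3 (Omkar, Vikram, Tarun, Girish, Bhavna) there are 5 shares of (2/9)/5 = 2/45 each.
Living: Vikram, Girish, and Bhavna — each takes 2/45.
Deceased: Omkar and Tarun. Their combined 4/45 is pooled and carried to generation 4.
At generation 4 (Sarita, Usha, Manoj, Falguni, Yamini, Ishita) there are 6 shares of (4/45)/6 = 2/135 each.
Living: Sarita, Usha, Manoj, Falguni, Yamini, and Ishita — each takes 2/135.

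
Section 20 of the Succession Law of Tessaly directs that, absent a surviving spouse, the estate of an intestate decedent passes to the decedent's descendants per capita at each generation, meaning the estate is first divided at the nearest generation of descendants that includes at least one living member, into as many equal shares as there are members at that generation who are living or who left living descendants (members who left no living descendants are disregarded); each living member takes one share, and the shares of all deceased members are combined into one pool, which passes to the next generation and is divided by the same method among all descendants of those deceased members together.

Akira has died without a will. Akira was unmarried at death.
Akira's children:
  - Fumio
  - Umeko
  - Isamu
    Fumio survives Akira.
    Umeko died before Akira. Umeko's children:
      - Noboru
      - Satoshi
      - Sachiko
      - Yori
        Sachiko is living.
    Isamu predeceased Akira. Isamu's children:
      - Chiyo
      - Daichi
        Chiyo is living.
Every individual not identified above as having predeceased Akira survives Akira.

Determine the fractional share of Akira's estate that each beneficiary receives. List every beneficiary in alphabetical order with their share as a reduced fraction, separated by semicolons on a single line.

Chiyo 1/9; Daichi 1/9; Fumio 1/3; Noboru 1/9; Sachiko 1/9; Satoshi 1/9; Yori 1/9

There is no surviving spouse, so the entire estate passes to Akira's descendants per capita at each generation.
At generation 1 (Fumio, Umeko, Isamu) there are 3 shares of (1)/3 = 1/3 each.
Living: Fumio — each takes 1/3.
Deceased: Umeko and Isamu. Their combined 2/3 is pooled and carried to generation 2.
At generation 2 (Noboru, Satoshi, Sachiko, Yori, Chiyo, Daichi) there are 6 shares of (2/3)/6 = 1/9 each.
Living: Noboru, Satoshi, Sachiko, Yori, Chiyo, and Daichi — each takes 1/9.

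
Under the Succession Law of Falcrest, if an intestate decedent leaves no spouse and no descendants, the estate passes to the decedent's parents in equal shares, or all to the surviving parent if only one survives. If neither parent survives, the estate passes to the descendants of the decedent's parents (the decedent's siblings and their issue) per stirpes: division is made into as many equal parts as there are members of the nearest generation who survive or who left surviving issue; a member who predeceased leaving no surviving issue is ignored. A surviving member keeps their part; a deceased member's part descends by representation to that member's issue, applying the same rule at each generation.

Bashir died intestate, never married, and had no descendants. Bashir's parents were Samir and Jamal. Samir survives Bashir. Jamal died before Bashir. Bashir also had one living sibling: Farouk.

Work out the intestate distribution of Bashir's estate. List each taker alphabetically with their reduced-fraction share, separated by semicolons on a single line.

Only one parent, Samir, survives, so Samir takes the entire estate. The siblings take nothing because a surviving parent has priority.

Samir 1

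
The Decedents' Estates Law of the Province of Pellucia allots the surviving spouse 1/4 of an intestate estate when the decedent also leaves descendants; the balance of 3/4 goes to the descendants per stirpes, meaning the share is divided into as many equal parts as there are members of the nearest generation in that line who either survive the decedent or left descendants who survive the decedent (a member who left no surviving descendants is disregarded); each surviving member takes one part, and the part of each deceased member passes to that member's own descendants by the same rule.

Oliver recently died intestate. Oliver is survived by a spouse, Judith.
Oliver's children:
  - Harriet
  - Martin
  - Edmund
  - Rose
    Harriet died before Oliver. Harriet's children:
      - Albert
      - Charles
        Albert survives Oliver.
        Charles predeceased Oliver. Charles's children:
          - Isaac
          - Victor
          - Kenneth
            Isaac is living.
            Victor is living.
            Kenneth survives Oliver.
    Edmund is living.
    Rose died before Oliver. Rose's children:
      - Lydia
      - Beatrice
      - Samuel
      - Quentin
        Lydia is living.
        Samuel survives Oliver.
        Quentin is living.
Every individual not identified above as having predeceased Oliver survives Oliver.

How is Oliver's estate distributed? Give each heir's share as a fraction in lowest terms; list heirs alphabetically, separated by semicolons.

Albert 3/32; Beatrice 3/64; Edmund 3/16; Isaac 1/32; Judith 1/4; Kenneth 1/32; Lydia 3/64; Martin 3/16; Quentin 3/64; Samuel 3/64; Victor 1/32

Judith, as surviving spouse, takes 1/4.
The remaining 3/4 passes to Oliver's descendants per stirpes.
The 3/4 is divided into 4 equal shares of 3/16 among Harriet, Martin, Edmund, Rose.
Harriet predeceased; the 3/16 allotted to Harriet's branch passes to Harriet's issue by representation.
The 3/16 is divided into 2 equal shares of 3/32 among Albert, Charles.
Albert is living and takes 3/32.
Charles predeceased; the 3/32 allotted to Charles's branch passes to Charles's issue by representation.
The 3/32 is divided into 3 equal shares of 1/32 among Isaac, Victor, Kenneth.
Isaac is living and takes 1/32.
Victor is living and takes 1/32.
Kenneth is living and takes 1/32.
Martin is living and takes 3/16.
Edmund is living and takes 3/16.
Rose predeceased; the 3/16 allotted to Rose's branch passes to Rose's issue by representation.
The 3/16 is divided into 4 equal shares of 3/64 among Lydia, Beatrice, Samuel, Quentin.
Lydia is living and takes 3/64.
Beatrice is living and takes 3/64.
Samuel is living and takes 3/64.
Quentin is living and takes 3/64.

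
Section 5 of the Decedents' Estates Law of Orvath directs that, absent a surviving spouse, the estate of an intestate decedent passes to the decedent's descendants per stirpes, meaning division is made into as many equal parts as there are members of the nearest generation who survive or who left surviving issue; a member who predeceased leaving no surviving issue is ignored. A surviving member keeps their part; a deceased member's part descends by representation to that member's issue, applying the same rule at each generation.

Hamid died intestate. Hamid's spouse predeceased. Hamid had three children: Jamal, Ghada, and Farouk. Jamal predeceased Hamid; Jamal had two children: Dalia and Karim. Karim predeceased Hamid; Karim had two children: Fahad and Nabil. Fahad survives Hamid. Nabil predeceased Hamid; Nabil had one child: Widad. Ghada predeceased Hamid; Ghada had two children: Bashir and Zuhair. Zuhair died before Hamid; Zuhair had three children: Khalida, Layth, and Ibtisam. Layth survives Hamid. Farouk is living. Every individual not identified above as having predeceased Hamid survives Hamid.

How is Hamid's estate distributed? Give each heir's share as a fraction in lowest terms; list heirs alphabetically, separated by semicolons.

There is no surviving spouse, so the entire estate passes to Hamid's descendants per stirpes.
The estate is divided into 3 equal shares of 1/3 among Jamal, Ghada, Farouk.
Jamal predeceased; the 1/3 allotted to Jamal's branch passes to Jamal's issue by representation.
The 1/3 is divided into 2 equal shares of 1/6 among Dalia, Karim.
Dalia is living and takes 1/6.
Karim predeceased; the 1/6 allotted to Karim's branch passes to Karim's issue by representation.
The 1/6 is divided into 2 equal shares of 1/12 among Fahad, Nabil.
Fahad is living and takes 1/12.
Nabil predeceased; the 1/12 allotted to Nabil's branch passes to Nabil's issue by representation.
Widad is the sole taker at this level and receives the full 1/12.
Ghada predeceased; the 1/3 allotted to Ghada's branch passes to Ghada's issue by representation.
The 1/3 is divided into 2 equal shares of 1/6 among Bashir, Zuhair.
Bashir is living and takes 1/6.
Zuhair predeceased; the 1/6 allotted to Zuhair's branch passes to Zuhair's issue by representation.
The 1/6 is divided into 3 equal shares of 1/18 among Khalida, Layth, Ibtisam.
Khalida is living and takes 1/18.
Layth is living and takes 1/18.
Ibtisam is living and takes 1/18.
Farouk is living and takes 1/3.

Bashir 1/6; Dalia 1/6; Fahad 1/12; Farouk 1/3; Ibtisam 1/18; Khalida 1/18; Layth 1/18; Widad 1/12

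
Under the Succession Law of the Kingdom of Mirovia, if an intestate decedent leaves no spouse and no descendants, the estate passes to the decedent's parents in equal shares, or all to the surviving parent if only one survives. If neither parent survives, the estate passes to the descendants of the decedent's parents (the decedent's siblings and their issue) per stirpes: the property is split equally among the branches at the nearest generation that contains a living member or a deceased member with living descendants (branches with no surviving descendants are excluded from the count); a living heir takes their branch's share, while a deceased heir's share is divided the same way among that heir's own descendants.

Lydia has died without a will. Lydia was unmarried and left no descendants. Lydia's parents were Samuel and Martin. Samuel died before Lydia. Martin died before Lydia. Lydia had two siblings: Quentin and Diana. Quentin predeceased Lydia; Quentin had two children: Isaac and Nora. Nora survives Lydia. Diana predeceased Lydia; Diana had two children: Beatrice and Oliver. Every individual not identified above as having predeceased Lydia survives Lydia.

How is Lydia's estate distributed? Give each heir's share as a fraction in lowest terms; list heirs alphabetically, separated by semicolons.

Beatrice 1/4; Isaac 1/4; Nora 1/4; Oliver 1/4

Neither parent survives and there are no descendants, so the estate passes to Lydia's siblings and their issue per stirpes.
The estate is divided into 2 equal shares of 1/2 among Quentin, Diana.
Quentin predeceased; the 1/2 allotted to Quentin's branch passes to Quentin's issue by representation.
The 1/2 is divided into 2 equal shares of 1/4 among Isaac, Nora.
Isaac is living and takes 1/4.
Nora is living and takes 1/4.
Diana predeceased; the 1/2 allotted to Diana's branch passes to Diana's issue by representation.
The 1/2 is divided into 2 equal shares of 1/4 among Beatrice, Oliver.
Beatrice is living and takes 1/4.
Oliver is living and takes 1/4.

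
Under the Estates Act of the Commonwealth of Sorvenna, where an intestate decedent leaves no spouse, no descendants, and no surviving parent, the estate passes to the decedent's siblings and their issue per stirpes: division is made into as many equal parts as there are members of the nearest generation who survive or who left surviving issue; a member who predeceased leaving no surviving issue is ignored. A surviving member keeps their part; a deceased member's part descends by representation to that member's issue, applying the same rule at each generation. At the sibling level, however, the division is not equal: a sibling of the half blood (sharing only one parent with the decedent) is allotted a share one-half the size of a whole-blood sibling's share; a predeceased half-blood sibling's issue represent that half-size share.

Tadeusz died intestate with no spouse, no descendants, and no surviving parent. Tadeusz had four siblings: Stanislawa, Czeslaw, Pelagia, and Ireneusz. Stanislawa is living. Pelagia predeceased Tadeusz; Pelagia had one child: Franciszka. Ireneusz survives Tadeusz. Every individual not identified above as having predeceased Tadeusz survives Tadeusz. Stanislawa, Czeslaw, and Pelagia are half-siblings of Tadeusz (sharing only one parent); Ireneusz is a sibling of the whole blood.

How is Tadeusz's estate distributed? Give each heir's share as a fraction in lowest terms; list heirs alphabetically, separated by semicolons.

No spouse, descendants, or parent survives, so the estate passes to Tadeusz's siblings per stirpes.
Half-blood siblings count for one-half the weight of whole-blood siblings at the initial division.
Dividing 1 in proportion to weights (total weight 5/2): Stanislawa (weight 1/2) → 1/5; Czeslaw (weight 1/2) → 1/5; Pelagia (weight 1/2) → 1/5; Ireneusz (weight 1) → 2/5.
Stanislawa is living and takes 1/5.
Czeslaw is living and takes 1/5.
Pelagia predeceased; the 1/5 allotted to Pelagia's branch passes to Pelagia's issue by representation.
Franciszka is the sole taker at this level and receives the full 1/5.
Ireneusz is living and takes 2/5.

Czeslaw 1/5; Franciszka 1/5; Ireneusz 2/5; Stanislawa 1/5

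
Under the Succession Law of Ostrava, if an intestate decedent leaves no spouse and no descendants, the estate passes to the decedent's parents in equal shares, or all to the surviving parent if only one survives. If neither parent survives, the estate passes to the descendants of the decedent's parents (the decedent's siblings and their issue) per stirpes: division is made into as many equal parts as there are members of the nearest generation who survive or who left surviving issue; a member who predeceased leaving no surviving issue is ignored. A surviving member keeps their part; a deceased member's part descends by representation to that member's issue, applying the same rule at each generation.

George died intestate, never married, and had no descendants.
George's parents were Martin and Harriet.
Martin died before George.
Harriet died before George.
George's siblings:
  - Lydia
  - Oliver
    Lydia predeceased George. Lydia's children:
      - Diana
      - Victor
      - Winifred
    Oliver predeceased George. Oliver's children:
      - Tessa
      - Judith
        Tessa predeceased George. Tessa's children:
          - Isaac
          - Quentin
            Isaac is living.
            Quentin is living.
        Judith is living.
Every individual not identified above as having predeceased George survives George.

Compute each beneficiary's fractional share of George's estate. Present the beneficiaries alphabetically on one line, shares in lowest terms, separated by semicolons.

Neither parent survives and there are no descendants, so the estate passes to George's siblings and their issue per stirpes.
The estate is divided into 2 equal shares of 1/2 among Lydia, Oliver.
Lydia predeceased; the 1/2 allotted to Lydia's branch passes to Lydia's issue by representation.
The 1/2 is divided into 3 equal shares of 1/6 among Diana, Victor, Winifred.
Diana is living and takes 1/6.
Victor is living and takes 1/6.
Winifred is living and takes 1/6.
Oliver predeceased; the 1/2 allotted to Oliver's branch passes to Oliver's issue by representation.
The 1/2 is divided into 2 equal shares of 1/4 among Tessa, Judith.
Tessa predeceased; the 1/4 allotted to Tessa's branch passes to Tessa's issue by representation.
The 1/4 is divided into 2 equal shares of 1/8 among Isaac, Quentin.
Isaac is living and takes 1/8.
Quentin is living and takes 1/8.
Judith is living and takes 1/4.

Diana 1/6; Isaac 1/8; Judith 1/4; Quentin 1/8; Victor 1/6; Winifred 1/6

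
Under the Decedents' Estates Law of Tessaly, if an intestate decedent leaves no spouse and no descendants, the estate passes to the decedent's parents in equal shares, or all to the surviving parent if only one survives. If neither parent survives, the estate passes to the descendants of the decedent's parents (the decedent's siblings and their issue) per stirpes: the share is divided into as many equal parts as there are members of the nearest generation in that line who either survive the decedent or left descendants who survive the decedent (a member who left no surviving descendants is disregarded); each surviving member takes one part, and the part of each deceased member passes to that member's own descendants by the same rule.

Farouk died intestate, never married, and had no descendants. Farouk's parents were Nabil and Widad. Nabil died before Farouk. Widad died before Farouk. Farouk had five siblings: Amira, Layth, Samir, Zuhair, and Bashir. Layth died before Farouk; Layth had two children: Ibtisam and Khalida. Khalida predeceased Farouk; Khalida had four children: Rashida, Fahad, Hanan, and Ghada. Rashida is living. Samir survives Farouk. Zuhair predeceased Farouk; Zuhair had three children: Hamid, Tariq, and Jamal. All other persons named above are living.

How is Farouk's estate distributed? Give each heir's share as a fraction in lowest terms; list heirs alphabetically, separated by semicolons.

Neither parent survives and there are no descendants, so the estate passes to Farouk's siblings and their issue per stirpes.
The estate is divided into 5 equal shares of 1/5 among Amira, Layth, Samir, Zuhair, Bashir.
Amira is living and takes 1/5.
Layth predeceased; the 1/5 allotted to Layth's branch passes to Layth's issue by representation.
The 1/5 is divided into 2 equal shares of 1/10 among Ibtisam, Khalida.
Ibtisam is living and takes 1/10.
Khalida predeceased; the 1/10 allotted to Khalida's branch passes to Khalida's issue by representation.
The 1/10 is divided into 4 equal shares of 1/40 among Rashida, Fahad, Hanan, Ghada.
Rashida is living and takes 1/40.
Fahad is living and takes 1/40.
Hanan is living and takes 1/40.
Ghada is living and takes 1/40.
Samir is living and takes 1/5.
Zuhair predeceased; the 1/5 allotted to Zuhair's branch passes to Zuhair's issue by representation.
The 1/5 is divided into 3 equal shares of 1/15 among Hamid, Tariq, Jamal.
Hamid is living and takes 1/15.
Tariq is living and takes 1/15.
Jamal is living and takes 1/15.
Bashir is living and takes 1/5.

Amira 1/5; Bashir 1/5; Fahad 1/40; Ghada 1/40; Hamid 1/15; Hanan 1/40; Ibtisam 1/10; Jamal 1/15; Rashida 1/40; Samir 1/5; Tariq 1/15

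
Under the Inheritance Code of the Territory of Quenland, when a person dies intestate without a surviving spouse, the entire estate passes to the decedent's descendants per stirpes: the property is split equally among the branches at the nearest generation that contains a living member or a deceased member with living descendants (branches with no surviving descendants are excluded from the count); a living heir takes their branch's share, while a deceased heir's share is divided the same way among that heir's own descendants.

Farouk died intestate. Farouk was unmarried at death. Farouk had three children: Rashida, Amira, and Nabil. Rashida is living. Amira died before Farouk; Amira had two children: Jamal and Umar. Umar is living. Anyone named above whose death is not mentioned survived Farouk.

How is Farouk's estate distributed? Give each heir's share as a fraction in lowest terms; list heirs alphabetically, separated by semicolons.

There is no surviving spouse, so the entire estate passes to Farouk's descendants per stirpes.
The estate is divided into 3 equal shares of 1/3 among Rashida, Amira, Nabil.
Rashida is living and takes 1/3.
Amira predeceased; the 1/3 allotted to Amira's branch passes to Amira's issue by representation.
The 1/3 is divided into 2 equal shares of 1/6 among Jamal, Umar.
Jamal is living and takes 1/6.
Umar is living and takes 1/6.
Nabil is living and takes 1/3.

Jamal 1/6; Nabil 1/3; Rashida 1/3; Umar 1/6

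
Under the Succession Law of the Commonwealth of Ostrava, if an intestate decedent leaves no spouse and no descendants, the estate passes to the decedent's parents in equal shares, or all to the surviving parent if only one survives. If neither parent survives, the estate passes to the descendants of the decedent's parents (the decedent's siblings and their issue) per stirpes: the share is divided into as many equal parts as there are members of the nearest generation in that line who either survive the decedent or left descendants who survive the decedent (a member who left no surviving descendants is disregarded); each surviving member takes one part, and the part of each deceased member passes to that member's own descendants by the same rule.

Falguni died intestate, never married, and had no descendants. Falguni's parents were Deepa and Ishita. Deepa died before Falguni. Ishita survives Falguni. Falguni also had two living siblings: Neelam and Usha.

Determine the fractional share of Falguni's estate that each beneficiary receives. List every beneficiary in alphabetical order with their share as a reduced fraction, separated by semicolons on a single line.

Ishita 1

Only one parent, Ishita, survives, so Ishita takes the entire estate. The siblings take nothing because a surviving parent has priority.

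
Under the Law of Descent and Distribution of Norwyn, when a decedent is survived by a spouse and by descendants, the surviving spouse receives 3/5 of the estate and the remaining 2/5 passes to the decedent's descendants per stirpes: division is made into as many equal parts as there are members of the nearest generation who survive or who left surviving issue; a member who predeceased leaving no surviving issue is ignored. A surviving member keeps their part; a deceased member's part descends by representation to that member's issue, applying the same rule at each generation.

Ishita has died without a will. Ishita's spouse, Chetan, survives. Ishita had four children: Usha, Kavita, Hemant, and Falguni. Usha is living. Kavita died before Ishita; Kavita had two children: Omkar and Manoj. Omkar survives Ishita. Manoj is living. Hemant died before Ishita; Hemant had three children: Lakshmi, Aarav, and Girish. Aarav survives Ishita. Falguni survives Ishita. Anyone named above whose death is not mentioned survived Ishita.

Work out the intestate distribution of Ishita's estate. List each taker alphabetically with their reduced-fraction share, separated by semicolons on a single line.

Aarav 1/30; Chetan 3/5; Falguni 1/10; Girish 1/30; Lakshmi 1/30; Manoj 1/20; Omkar 1/20; Usha 1/10

Chetan, as surviving spouse, takes 3/5.
The remaining 2/5 passes to Ishita's descendants per stirpes.
The 2/5 is divided into 4 equal shares of 1/10 among Usha, Kavita, Hemant, Falguni.
Usha is living and takes 1/10.
Kavita predeceased; the 1/10 allotted to Kavita's branch passes to Kavita's issue by representation.
The 1/10 is divided into 2 equal shares of 1/20 among Omkar, Manoj.
Omkar is living and takes 1/20.
Manoj is living and takes 1/20.
Hemant predeceased; the 1/10 allotted to Hemant's branch passes to Hemant's issue by representation.
The 1/10 is divided into 3 equal shares of 1/30 among Lakshmi, Aarav, Girish.
Lakshmi is living and takes 1/30.
Aarav is living and takes 1/30.
Girish is living and takes 1/30.
Falguni is living and takes 1/10.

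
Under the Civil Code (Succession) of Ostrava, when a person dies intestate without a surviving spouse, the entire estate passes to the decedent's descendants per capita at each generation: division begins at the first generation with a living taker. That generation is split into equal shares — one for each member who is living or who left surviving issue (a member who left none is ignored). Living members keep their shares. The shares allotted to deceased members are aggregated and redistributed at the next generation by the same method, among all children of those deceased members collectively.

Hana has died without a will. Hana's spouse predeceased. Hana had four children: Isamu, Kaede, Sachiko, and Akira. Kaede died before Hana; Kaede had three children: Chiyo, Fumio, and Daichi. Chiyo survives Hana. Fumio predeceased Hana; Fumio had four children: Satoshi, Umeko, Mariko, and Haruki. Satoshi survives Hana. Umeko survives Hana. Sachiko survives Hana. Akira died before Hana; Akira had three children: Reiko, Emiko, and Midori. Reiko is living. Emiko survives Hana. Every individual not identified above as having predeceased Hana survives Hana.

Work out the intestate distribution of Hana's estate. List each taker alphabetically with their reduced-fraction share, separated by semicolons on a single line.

Chiyo 1/12; Daichi 1/12; Emiko 1/12; Haruki 1/48; Isamu 1/4; Mariko 1/48; Midori 1/12; Reiko 1/12; Sachiko 1/4; Satoshi 1/48; Umeko 1/48

There is no surviving spouse, so the entire estate passes to Hana's descendants per capita at each generation.
At generation 1 (Isamu, Kaede, Sachiko, Akira) there are 4 shares of (1)/4 = 1/4 each.
Living: Isamu and Sachiko — each takes 1/4.
Deceased: Kaede and Akira. Their combined 1/2 is pooled and carried to generation 2.
At generation 2 (Chiyo, Fumio, Daichi, Reiko, Emiko, Midori) there are 6 shares of (1/2)/6 = 1/12 each.
Living: Chiyo, Daichi, Reiko, Emiko, and Midori — each takes 1/12.
Deceased: Fumio. That 1/12 share is carried to generation 3.
At generation 3 (Satoshi, Umeko, Mariko, Haruki) there are 4 shares of (1/12)/4 = 1/48 each.
Living: Satoshi, Umeko, Mariko, and Haruki — each takes 1/48.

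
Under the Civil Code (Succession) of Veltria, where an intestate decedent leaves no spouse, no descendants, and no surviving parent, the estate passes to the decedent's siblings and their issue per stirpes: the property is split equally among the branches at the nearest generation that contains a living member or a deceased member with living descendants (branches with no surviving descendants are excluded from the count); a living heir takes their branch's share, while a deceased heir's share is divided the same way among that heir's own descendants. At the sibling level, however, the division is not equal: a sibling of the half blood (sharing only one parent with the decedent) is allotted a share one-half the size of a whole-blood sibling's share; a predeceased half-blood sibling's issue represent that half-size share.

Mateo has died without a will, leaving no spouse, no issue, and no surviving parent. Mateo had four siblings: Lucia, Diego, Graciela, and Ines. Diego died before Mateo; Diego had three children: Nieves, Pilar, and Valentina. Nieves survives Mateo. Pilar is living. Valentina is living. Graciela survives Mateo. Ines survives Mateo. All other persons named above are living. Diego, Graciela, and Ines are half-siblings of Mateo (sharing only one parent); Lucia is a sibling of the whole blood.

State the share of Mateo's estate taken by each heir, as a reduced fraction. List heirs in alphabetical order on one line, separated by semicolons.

No spouse, descendants, or parent survives, so the estate passes to Mateo's siblings per stirpes.
Half-blood siblings count for one-half the weight of whole-blood siblings at the initial division.
Dividing 1 in proportion to weights (total weight 5/2): Lucia (weight 1) → 2/5; Diego (weight 1/2) → 1/5; Graciela (weight 1/2) → 1/5; Ines (weight 1/2) → 1/5.
Lucia is living and takes 2/5.
Diego predeceased; the 1/5 allotted to Diego's branch passes to Diego's issue by representation.
The 1/5 is divided into 3 equal shares of 1/15 among Nieves, Pilar, Valentina.
Nieves is living and takes 1/15.
Pilar is living and takes 1/15.
Valentina is living and takes 1/15.
Graciela is living and takes 1/5.
Ines is living and takes 1/5.

Graciela 1/5; Ines 1/5; Lucia 2/5; Nieves 1/15; Pilar 1/15; Valentina 1/15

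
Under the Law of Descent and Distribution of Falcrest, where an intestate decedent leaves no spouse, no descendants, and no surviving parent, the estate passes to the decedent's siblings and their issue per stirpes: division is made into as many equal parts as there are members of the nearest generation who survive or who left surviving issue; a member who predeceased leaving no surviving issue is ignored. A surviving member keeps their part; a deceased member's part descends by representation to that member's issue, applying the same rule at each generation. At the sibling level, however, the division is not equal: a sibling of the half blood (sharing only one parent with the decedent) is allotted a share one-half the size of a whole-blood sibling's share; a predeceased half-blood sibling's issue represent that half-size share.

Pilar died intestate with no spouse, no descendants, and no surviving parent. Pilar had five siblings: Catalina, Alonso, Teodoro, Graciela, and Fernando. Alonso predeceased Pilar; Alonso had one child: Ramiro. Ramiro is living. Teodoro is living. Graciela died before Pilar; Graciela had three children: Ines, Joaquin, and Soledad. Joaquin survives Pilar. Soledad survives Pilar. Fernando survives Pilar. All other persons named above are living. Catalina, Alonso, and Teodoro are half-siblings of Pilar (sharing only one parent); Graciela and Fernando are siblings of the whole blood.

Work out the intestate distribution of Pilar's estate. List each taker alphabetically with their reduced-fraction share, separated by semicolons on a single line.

Catalina 1/7; Fernando 2/7; Ines 2/21; Joaquin 2/21; Ramiro 1/7; Soledad 2/21; Teodoro 1/7

No spouse, descendants, or parent survives, so the estate passes to Pilar's siblings per stirpes.
Half-blood siblings count for one-half the weight of whole-blood siblings at the initial division.
Dividing 1 in proportion to weights (total weight 7/2): Catalina (weight 1/2) → 1/7; Alonso (weight 1/2) → 1/7; Teodoro (weight 1/2) → 1/7; Graciela (weight 1) → 2/7; Fernando (weight 1) → 2/7.
Catalina is living and takes 1/7.
Alonso predeceased; the 1/7 allotted to Alonso's branch passes to Alonso's issue by representation.
Ramiro is the sole taker at this level and receives the full 1/7.
Teodoro is living and takes 1/7.
Graciela predeceased; the 2/7 allotted to Graciela's branch passes to Graciela's issue by representation.
The 2/7 is divided into 3 equal shares of 2/21 among Ines, Joaquin, Soledad.
Ines is living and takes 2/21.
Joaquin is living and takes 2/21.
Soledad is living and takes 2/21.
Fernando is living and takes 2/7.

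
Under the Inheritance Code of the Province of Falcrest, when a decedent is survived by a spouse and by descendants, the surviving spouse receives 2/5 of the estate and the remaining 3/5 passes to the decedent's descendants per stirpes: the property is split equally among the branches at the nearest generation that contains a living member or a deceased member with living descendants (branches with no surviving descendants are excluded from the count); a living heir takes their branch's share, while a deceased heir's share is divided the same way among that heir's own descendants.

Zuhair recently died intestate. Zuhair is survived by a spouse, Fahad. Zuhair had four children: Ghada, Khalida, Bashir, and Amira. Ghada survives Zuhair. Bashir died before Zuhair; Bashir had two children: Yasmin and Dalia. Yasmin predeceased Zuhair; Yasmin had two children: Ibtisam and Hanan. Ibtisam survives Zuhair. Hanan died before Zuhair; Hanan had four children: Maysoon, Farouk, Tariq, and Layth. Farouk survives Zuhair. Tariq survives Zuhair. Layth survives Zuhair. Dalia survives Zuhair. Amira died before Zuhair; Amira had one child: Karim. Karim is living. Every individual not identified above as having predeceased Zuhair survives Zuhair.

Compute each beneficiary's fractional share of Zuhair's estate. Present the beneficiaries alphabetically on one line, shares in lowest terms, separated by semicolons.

Fahad, as surviving spouse, takes 2/5.
The remaining 3/5 passes to Zuhair's descendants per stirpes.
The 3/5 is divided into 4 equal shares of 3/20 among Ghada, Khalida, Bashir, Amira.
Ghada is living and takes 3/20.
Khalida is living and takes 3/20.
Bashir predeceased; the 3/20 allotted to Bashir's branch passes to Bashir's issue by representation.
The 3/20 is divided into 2 equal shares of 3/40 among Yasmin, Dalia.
Yasmin predeceased; the 3/40 allotted to Yasmin's branch passes to Yasmin's issue by representation.
The 3/40 is divided into 2 equal shares of 3/80 among Ibtisam, Hanan.
Ibtisam is living and takes 3/80.
Hanan predeceased; the 3/80 allotted to Hanan's branch passes to Hanan's issue by representation.
The 3/80 is divided into 4 equal shares of 3/320 among Maysoon, Farouk, Tariq, Layth.
Maysoon is living and takes 3/320.
Farouk is living and takes 3/320.
Tariq is living and takes 3/320.
Layth is living and takes 3/320.
Dalia is living and takes 3/40.
Amira predeceased; the 3/20 allotted to Amira's branch passes to Amira's issue by representation.
Karim is the sole taker at this level and receives the full 3/20.

Dalia 3/40; Fahad 2/5; Farouk 3/320; Ghada 3/20; Ibtisam 3/80; Karim 3/20; Khalida 3/20; Layth 3/320; Maysoon 3/320; Tariq 3/320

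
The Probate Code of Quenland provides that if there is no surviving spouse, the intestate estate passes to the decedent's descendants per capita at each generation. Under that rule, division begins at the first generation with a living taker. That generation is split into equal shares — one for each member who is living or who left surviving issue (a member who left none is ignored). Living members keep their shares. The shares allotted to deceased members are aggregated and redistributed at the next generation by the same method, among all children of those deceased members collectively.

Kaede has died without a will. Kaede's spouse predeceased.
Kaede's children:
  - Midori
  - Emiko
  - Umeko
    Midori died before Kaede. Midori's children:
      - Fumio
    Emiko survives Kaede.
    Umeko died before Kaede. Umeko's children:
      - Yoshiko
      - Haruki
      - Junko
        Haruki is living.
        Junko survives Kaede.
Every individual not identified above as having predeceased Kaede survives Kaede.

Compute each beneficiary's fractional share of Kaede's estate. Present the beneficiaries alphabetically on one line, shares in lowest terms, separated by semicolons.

There is no surviving spouse, so the entire estate passes to Kaede's descendants per capita at each generation.
At generation 1 (Midori, Emiko, Umeko) there are 3 shares of (1)/3 = 1/3 each.
Living: Emiko — each takes 1/3.
Deceased: Midori and Umeko. Their combined 2/3 is pooled and carried to generation 2.
At generation 2 (Fumio, Yoshiko, Haruki, Junko) there are 4 shares of (2/3)/4 = 1/6 each.
Living: Fumio, Yoshiko, Haruki, and Junko — each takes 1/6.

Emiko 1/3; Fumio 1/6; Haruki 1/6; Junko 1/6; Yoshiko 1/6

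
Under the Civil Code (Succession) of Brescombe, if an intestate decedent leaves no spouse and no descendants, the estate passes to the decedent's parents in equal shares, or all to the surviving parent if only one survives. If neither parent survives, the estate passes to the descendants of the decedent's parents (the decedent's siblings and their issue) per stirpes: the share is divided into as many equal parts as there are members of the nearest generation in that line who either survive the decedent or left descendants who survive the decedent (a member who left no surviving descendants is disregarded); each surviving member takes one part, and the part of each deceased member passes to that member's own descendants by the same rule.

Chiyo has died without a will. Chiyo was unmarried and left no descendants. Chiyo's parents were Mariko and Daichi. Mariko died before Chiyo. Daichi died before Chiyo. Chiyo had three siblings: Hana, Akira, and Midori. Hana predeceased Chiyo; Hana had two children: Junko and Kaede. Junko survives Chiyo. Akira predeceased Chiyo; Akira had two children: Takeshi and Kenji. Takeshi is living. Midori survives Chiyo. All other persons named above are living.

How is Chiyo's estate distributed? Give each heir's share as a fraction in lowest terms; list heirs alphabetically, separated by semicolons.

Junko 1/6; Kaede 1/6; Kenji 1/6; Midori 1/3; Takeshi 1/6

Neither parent survives and there are no descendants, so the estate passes to Chiyo's siblings and their issue per stirpes.
The estate is divided into 3 equal shares of 1/3 among Hana, Akira, Midori.
Hana predeceased; the 1/3 allotted to Hana's branch passes to Hana's issue by representation.
The 1/3 is divided into 2 equal shares of 1/6 among Junko, Kaede.
Junko is living and takes 1/6.
Kaede is living and takes 1/6.
Akira predeceased; the 1/3 allotted to Akira's branch passes to Akira's issue by representation.
The 1/3 is divided into 2 equal shares of 1/6 among Takeshi, Kenji.
Takeshi is living and takes 1/6.
Kenji is living and takes 1/6.
Midori is living and takes 1/3.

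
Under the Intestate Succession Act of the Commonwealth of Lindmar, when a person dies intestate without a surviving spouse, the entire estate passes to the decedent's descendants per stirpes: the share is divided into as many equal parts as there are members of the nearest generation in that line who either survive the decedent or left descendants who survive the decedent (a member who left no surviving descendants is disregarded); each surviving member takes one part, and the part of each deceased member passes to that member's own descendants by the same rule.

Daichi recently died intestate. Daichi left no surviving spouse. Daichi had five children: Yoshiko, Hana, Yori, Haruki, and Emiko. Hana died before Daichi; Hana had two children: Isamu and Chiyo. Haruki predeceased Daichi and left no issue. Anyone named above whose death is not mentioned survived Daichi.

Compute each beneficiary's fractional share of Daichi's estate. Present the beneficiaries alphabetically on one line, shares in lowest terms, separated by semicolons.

There is no surviving spouse, so the entire estate passes to Daichi's descendants per stirpes.
Haruki left no surviving issue, so that branch lapses and is disregarded.
The estate is divided into 4 equal shares of 1/4 among Yoshiko, Hana, Yori, Emiko.
Yoshiko is living and takes 1/4.
Hana predeceased; the 1/4 allotted to Hana's branch passes to Hana's issue by representation.
The 1/4 is divided into 2 equal shares of 1/8 among Isamu, Chiyo.
Isamu is living and takes 1/8.
Chiyo is living and takes 1/8.
Yori is living and takes 1/4.
Emiko is living and takes 1/4.

Chiyo 1/8; Emiko 1/4; Isamu 1/8; Yori 1/4; Yoshiko 1/4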